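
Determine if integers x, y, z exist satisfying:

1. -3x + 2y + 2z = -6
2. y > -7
Yes

Take x = 0, y = -3, z = 0. Substituting into each constraint:
  (1) -3(0) + 2(-3) + 2(0) = -6 ✓
  (2) -3 > -7 ✓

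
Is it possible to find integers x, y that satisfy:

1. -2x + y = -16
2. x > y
Yes

Take x = 8, y = 0. Substituting into each constraint:
  (1) -2(8) + 0 = -16 ✓
  (2) 8 > 0 ✓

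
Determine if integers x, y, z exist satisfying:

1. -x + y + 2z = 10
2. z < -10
Yes

Take x = -32, y = 0, z = -11. Substituting into each constraint:
  (1) 32 + 0 + 2(-11) = 10 ✓
  (2) -11 < -10 ✓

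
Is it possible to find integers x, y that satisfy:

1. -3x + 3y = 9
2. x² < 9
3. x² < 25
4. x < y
Yes

Take x = 0, y = 3. Substituting into each constraint:
  (1) -3(0) + 3(3) = 9 ✓
  (2) x² = (0)² = 0, and 0 < 9 ✓
  (3) x² = (0)² = 0, and 0 < 25 ✓
  (4) 0 < 3 ✓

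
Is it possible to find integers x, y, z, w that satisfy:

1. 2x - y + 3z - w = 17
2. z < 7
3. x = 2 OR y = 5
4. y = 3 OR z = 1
Yes

Take x = 2, y = 0, z = 1, w = -10. Substituting into each constraint:
  (1) 2(2) + 0 + 3(1) + 10 = 17 ✓
  (2) 1 < 7 ✓
  (3) x = 2, target 2 ✓ (first branch holds)
  (4) z = 1, target 1 ✓ (second branch holds)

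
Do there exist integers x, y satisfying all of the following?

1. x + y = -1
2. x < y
Yes

Take x = -1, y = 0. Substituting into each constraint:
  (1) (-1) + 0 = -1 ✓
  (2) -1 < 0 ✓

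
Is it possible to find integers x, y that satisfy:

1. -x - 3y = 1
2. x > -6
Yes

Take x = 2, y = -1. Substituting into each constraint:
  (1) (-2) - 3(-1) = 1 ✓
  (2) 2 > -6 ✓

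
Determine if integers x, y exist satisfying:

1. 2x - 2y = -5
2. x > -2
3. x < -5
No

Even the single constraint (2x - 2y = -5) is infeasible over the integers.

  - 2x - 2y = -5: every term on the left is divisible by 2, so the LHS ≡ 0 (mod 2), but the RHS -5 is not — no integer solution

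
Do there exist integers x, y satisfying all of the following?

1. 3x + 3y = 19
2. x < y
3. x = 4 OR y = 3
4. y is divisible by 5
No

Even the single constraint (3x + 3y = 19) is infeasible over the integers.

  - 3x + 3y = 19: every term on the left is divisible by 3, so the LHS ≡ 0 (mod 3), but the RHS 19 is not — no integer solution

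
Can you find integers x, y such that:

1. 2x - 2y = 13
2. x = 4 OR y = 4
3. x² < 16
No

Even the single constraint (2x - 2y = 13) is infeasible over the integers.

  - 2x - 2y = 13: every term on the left is divisible by 2, so the LHS ≡ 0 (mod 2), but the RHS 13 is not — no integer solution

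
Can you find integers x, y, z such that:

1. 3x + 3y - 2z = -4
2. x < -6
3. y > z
Yes

Take x = -7, y = 1, z = -7. Substituting into each constraint:
  (1) 3(-7) + 3(1) - 2(-7) = -4 ✓
  (2) -7 < -6 ✓
  (3) 1 > -7 ✓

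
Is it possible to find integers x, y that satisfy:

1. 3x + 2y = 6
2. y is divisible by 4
Yes

Take x = 2, y = 0. Substituting into each constraint:
  (1) 3(2) + 2(0) = 6 ✓
  (2) 0 = 4 × 0, remainder 0 ✓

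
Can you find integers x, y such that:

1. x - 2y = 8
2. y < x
Yes

Take x = 8, y = 0. Substituting into each constraint:
  (1) 8 - 2(0) = 8 ✓
  (2) 0 < 8 ✓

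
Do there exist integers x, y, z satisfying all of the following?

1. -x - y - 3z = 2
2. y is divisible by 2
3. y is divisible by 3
Yes

Take x = 1, y = 0, z = -1. Substituting into each constraint:
  (1) (-1) + 0 - 3(-1) = 2 ✓
  (2) 0 = 2 × 0, remainder 0 ✓
  (3) 0 = 3 × 0, remainder 0 ✓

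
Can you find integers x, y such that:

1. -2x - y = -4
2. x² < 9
Yes

Take x = 0, y = 4. Substituting into each constraint:
  (1) -2(0) + (-4) = -4 ✓
  (2) x² = (0)² = 0, and 0 < 9 ✓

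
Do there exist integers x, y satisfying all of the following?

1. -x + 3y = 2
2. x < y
Yes

Take x = -2, y = 0. Substituting into each constraint:
  (1) 2 + 3(0) = 2 ✓
  (2) -2 < 0 ✓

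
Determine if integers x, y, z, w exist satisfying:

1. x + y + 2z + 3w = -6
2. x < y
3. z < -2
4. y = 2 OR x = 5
Yes

Take x = 1, y = 2, z = -3, w = -1. Substituting into each constraint:
  (1) 1 + 2 + 2(-3) + 3(-1) = -6 ✓
  (2) 1 < 2 ✓
  (3) -3 < -2 ✓
  (4) y = 2, target 2 ✓ (first branch holds)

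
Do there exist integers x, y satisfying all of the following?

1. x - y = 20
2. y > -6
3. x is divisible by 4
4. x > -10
Yes

Take x = 16, y = -4. Substituting into each constraint:
  (1) 16 + 4 = 20 ✓
  (2) -4 > -6 ✓
  (3) 16 = 4 × 4, remainder 0 ✓
  (4) 16 > -10 ✓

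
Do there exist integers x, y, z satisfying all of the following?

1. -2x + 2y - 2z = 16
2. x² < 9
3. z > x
Yes

Take x = -1, y = 7, z = 0. Substituting into each constraint:
  (1) -2(-1) + 2(7) - 2(0) = 16 ✓
  (2) x² = (-1)² = 1, and 1 < 9 ✓
  (3) 0 > -1 ✓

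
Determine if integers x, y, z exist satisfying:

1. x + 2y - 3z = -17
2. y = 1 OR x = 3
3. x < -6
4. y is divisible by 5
No

A contradictory subset is {y = 1 OR x = 3, x < -6, y is divisible by 5}. No integer assignment can satisfy these jointly:

  - y = 1 OR x = 3: forces a choice: either y = 1 or x = 3
  - x < -6: bounds one variable relative to a constant
  - y is divisible by 5: restricts y to multiples of 5

Split on the disjunction (y = 1 OR x = 3):
  • If y = 1: this contradicts the divisibility constraint — 1 is not a multiple of 5.
  • If x = 3: this contradicts the bound x ≤ -7.
Both branches are infeasible, so the system has no integer solution.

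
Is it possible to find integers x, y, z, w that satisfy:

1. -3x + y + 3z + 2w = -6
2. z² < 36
Yes

Take x = 0, y = -6, z = 0, w = 0. Substituting into each constraint:
  (1) -3(0) + (-6) + 3(0) + 2(0) = -6 ✓
  (2) z² = (0)² = 0, and 0 < 36 ✓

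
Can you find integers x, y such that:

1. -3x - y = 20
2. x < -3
Yes

Take x = -4, y = -8. Substituting into each constraint:
  (1) -3(-4) + 8 = 20 ✓
  (2) -4 < -3 ✓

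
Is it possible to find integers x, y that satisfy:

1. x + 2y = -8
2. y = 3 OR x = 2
Yes

Take x = -14, y = 3. Substituting into each constraint:
  (1) (-14) + 2(3) = -8 ✓
  (2) y = 3, target 3 ✓ (first branch holds)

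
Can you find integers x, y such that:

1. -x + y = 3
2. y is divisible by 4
Yes

Take x = -3, y = 0. Substituting into each constraint:
  (1) 3 + 0 = 3 ✓
  (2) 0 = 4 × 0, remainder 0 ✓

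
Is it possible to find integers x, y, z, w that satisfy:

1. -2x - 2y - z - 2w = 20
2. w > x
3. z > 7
Yes

Take x = 0, y = -15, z = 8, w = 1. Substituting into each constraint:
  (1) -2(0) - 2(-15) + (-8) - 2(1) = 20 ✓
  (2) 1 > 0 ✓
  (3) 8 > 7 ✓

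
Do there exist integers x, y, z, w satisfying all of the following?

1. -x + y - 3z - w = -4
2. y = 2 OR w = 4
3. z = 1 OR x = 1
Yes

Take x = 1, y = 1, z = 0, w = 4. Substituting into each constraint:
  (1) (-1) + 1 - 3(0) + (-4) = -4 ✓
  (2) w = 4, target 4 ✓ (second branch holds)
  (3) x = 1, target 1 ✓ (second branch holds)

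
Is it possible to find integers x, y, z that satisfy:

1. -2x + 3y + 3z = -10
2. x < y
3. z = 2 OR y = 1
Yes

Take x = -19, y = -18, z = 2. Substituting into each constraint:
  (1) -2(-19) + 3(-18) + 3(2) = -10 ✓
  (2) -19 < -18 ✓
  (3) z = 2, target 2 ✓ (first branch holds)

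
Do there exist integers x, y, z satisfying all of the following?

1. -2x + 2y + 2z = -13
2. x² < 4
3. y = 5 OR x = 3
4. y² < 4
No

Even the single constraint (-2x + 2y + 2z = -13) is infeasible over the integers.

  - -2x + 2y + 2z = -13: every term on the left is divisible by 2, so the LHS ≡ 0 (mod 2), but the RHS -13 is not — no integer solution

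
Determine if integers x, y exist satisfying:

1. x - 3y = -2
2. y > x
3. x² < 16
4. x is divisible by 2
Yes

Take x = -2, y = 0. Substituting into each constraint:
  (1) (-2) - 3(0) = -2 ✓
  (2) 0 > -2 ✓
  (3) x² = (-2)² = 4, and 4 < 16 ✓
  (4) -2 = 2 × -1, remainder 0 ✓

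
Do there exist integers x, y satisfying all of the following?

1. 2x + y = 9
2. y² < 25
Yes

Take x = 4, y = 1. Substituting into each constraint:
  (1) 2(4) + 1 = 9 ✓
  (2) y² = (1)² = 1, and 1 < 25 ✓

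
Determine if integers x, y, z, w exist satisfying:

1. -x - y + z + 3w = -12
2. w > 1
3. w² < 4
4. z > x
No

A contradictory subset is {w > 1, w² < 4}. No integer assignment can satisfy these jointly:

  - w > 1: bounds one variable relative to a constant
  - w² < 4: restricts w to |w| ≤ 1

Direct contradiction: the bounds on w require w ≥ 2 and w ≤ 1 simultaneously, which is empty.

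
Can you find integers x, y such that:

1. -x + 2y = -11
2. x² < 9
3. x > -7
Yes

Take x = 1, y = -5. Substituting into each constraint:
  (1) (-1) + 2(-5) = -11 ✓
  (2) x² = (1)² = 1, and 1 < 9 ✓
  (3) 1 > -7 ✓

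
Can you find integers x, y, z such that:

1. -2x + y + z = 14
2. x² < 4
Yes

Take x = 0, y = 14, z = 0. Substituting into each constraint:
  (1) -2(0) + 14 + 0 = 14 ✓
  (2) x² = (0)² = 0, and 0 < 4 ✓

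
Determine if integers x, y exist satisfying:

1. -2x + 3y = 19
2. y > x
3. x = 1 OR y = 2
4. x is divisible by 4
No

A contradictory subset is {-2x + 3y = 19, x = 1 OR y = 2, x is divisible by 4}. No integer assignment can satisfy these jointly:

  - -2x + 3y = 19: is a linear equation tying the variables together
  - x = 1 OR y = 2: forces a choice: either x = 1 or y = 2
  - x is divisible by 4: restricts x to multiples of 4

Split on the disjunction (x = 1 OR y = 2):
  • If x = 1: this contradicts the divisibility constraint — 1 is not a multiple of 4.
  • If y = 2: with y = 2, writing x = 4x', every remaining term of the linear equation is divisible by 8, so the left side is ≡ 0 (mod 8); but the right side 13 ≡ 5 (mod 8). No integers can satisfy it.
Both branches are infeasible, so the system has no integer solution.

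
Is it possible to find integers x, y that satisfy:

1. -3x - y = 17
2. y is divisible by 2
Yes

Take x = -5, y = -2. Substituting into each constraint:
  (1) -3(-5) + 2 = 17 ✓
  (2) -2 = 2 × -1, remainder 0 ✓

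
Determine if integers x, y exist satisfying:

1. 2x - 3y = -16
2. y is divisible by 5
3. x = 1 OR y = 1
No

The full constraint system is jointly infeasible over the integers. Each constraint and what it forces:

  - 2x - 3y = -16: is a linear equation tying the variables together
  - y is divisible by 5: restricts y to multiples of 5
  - x = 1 OR y = 1: forces a choice: either x = 1 or y = 1

Split on the disjunction (x = 1 OR y = 1):
  • If x = 1: with x = 1, writing y = 5y', every remaining term of the linear equation is divisible by 15, so the left side is ≡ 0 (mod 15); but the right side -18 ≡ 12 (mod 15). No integers can satisfy it.
  • If y = 1: this contradicts the divisibility constraint — 1 is not a multiple of 5.
Both branches are infeasible, so the system has no integer solution.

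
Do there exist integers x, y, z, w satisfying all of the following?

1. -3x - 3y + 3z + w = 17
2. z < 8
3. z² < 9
Yes

Take x = -5, y = 0, z = 0, w = 2. Substituting into each constraint:
  (1) -3(-5) - 3(0) + 3(0) + 2 = 17 ✓
  (2) 0 < 8 ✓
  (3) z² = (0)² = 0, and 0 < 9 ✓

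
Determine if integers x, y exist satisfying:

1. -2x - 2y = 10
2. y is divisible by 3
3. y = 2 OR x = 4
Yes

Take x = 4, y = -9. Substituting into each constraint:
  (1) -2(4) - 2(-9) = 10 ✓
  (2) -9 = 3 × -3, remainder 0 ✓
  (3) x = 4, target 4 ✓ (second branch holds)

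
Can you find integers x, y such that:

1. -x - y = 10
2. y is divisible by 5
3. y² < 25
Yes

Take x = -10, y = 0. Substituting into each constraint:
  (1) 10 + 0 = 10 ✓
  (2) 0 = 5 × 0, remainder 0 ✓
  (3) y² = (0)² = 0, and 0 < 25 ✓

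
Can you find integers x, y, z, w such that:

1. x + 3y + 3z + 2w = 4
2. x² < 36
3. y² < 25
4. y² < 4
Yes

Take x = 0, y = 0, z = 0, w = 2. Substituting into each constraint:
  (1) 0 + 3(0) + 3(0) + 2(2) = 4 ✓
  (2) x² = (0)² = 0, and 0 < 36 ✓
  (3) y² = (0)² = 0, and 0 < 25 ✓
  (4) y² = (0)² = 0, and 0 < 4 ✓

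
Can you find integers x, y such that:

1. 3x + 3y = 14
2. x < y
No

Even the single constraint (3x + 3y = 14) is infeasible over the integers.

  - 3x + 3y = 14: every term on the left is divisible by 3, so the LHS ≡ 0 (mod 3), but the RHS 14 is not — no integer solution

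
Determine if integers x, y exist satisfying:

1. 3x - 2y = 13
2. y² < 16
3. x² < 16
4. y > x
No

A contradictory subset is {3x - 2y = 13, y² < 16, y > x}. No integer assignment can satisfy these jointly:

  - 3x - 2y = 13: is a linear equation tying the variables together
  - y² < 16: restricts y to |y| ≤ 3
  - y > x: bounds one variable relative to another variable

Propagating the comparison: x < y and y ≤ 3 give x ≤ 2. Range argument: with x ∈ [−∞, 2], y ∈ [-3, 3], the left side of the equation is at most 12, but the right side is 13 > 12. No integer solution exists.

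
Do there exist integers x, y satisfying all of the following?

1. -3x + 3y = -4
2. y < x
No

Even the single constraint (-3x + 3y = -4) is infeasible over the integers.

  - -3x + 3y = -4: every term on the left is divisible by 3, so the LHS ≡ 0 (mod 3), but the RHS -4 is not — no integer solution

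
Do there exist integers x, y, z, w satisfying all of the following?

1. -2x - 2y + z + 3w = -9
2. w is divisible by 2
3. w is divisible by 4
Yes

Take x = 0, y = 5, z = 1, w = 0. Substituting into each constraint:
  (1) -2(0) - 2(5) + 1 + 3(0) = -9 ✓
  (2) 0 = 2 × 0, remainder 0 ✓
  (3) 0 = 4 × 0, remainder 0 ✓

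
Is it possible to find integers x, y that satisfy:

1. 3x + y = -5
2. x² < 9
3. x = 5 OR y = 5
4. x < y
No

A contradictory subset is {3x + y = -5, x = 5 OR y = 5, x < y}. No integer assignment can satisfy these jointly:

  - 3x + y = -5: is a linear equation tying the variables together
  - x = 5 OR y = 5: forces a choice: either x = 5 or y = 5
  - x < y: bounds one variable relative to another variable

Split on the disjunction (x = 5 OR y = 5):
  • If x = 5: the equation forces y = -20, giving (x, y) = (5, -20), which violates y > x.
  • If y = 5: with y = 5, every remaining term of the linear equation is divisible by 3, so the left side is ≡ 0 (mod 3); but the right side -10 ≡ 2 (mod 3). No integers can satisfy it.
Both branches are infeasible, so the system has no integer solution.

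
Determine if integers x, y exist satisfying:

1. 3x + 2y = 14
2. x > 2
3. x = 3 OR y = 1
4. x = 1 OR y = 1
Yes

Take x = 4, y = 1. Substituting into each constraint:
  (1) 3(4) + 2(1) = 14 ✓
  (2) 4 > 2 ✓
  (3) y = 1, target 1 ✓ (second branch holds)
  (4) y = 1, target 1 ✓ (second branch holds)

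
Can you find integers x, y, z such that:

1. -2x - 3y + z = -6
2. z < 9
Yes

Take x = 0, y = 0, z = -6. Substituting into each constraint:
  (1) -2(0) - 3(0) + (-6) = -6 ✓
  (2) -6 < 9 ✓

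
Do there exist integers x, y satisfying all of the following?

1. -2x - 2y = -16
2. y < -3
Yes

Take x = 12, y = -4. Substituting into each constraint:
  (1) -2(12) - 2(-4) = -16 ✓
  (2) -4 < -3 ✓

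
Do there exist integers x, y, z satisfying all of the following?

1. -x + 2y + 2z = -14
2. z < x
Yes

Take x = 2, y = -7, z = 1. Substituting into each constraint:
  (1) (-2) + 2(-7) + 2(1) = -14 ✓
  (2) 1 < 2 ✓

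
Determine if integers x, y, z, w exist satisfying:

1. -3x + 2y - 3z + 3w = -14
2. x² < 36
Yes

Take x = 0, y = 2, z = 0, w = -6. Substituting into each constraint:
  (1) -3(0) + 2(2) - 3(0) + 3(-6) = -14 ✓
  (2) x² = (0)² = 0, and 0 < 36 ✓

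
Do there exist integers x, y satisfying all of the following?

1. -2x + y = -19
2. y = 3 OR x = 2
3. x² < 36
Yes

Take x = 2, y = -15. Substituting into each constraint:
  (1) -2(2) + (-15) = -19 ✓
  (2) x = 2, target 2 ✓ (second branch holds)
  (3) x² = (2)² = 4, and 4 < 36 ✓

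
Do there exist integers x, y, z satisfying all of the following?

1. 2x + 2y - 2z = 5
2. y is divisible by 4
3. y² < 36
No

Even the single constraint (2x + 2y - 2z = 5) is infeasible over the integers.

  - 2x + 2y - 2z = 5: every term on the left is divisible by 2, so the LHS ≡ 0 (mod 2), but the RHS 5 is not — no integer solution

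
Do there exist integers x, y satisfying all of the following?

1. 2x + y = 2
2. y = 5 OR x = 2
Yes

Take x = 2, y = -2. Substituting into each constraint:
  (1) 2(2) + (-2) = 2 ✓
  (2) x = 2, target 2 ✓ (second branch holds)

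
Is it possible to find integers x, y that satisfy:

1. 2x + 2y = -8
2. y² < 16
Yes

Take x = -4, y = 0. Substituting into each constraint:
  (1) 2(-4) + 2(0) = -8 ✓
  (2) y² = (0)² = 0, and 0 < 16 ✓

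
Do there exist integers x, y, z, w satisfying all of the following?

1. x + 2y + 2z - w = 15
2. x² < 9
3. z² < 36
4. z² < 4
Yes

Take x = 0, y = 0, z = 0, w = -15. Substituting into each constraint:
  (1) 0 + 2(0) + 2(0) + 15 = 15 ✓
  (2) x² = (0)² = 0, and 0 < 9 ✓
  (3) z² = (0)² = 0, and 0 < 36 ✓
  (4) z² = (0)² = 0, and 0 < 4 ✓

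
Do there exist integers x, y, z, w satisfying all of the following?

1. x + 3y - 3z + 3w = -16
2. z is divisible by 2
Yes

Take x = 2, y = 0, z = 0, w = -6. Substituting into each constraint:
  (1) 2 + 3(0) - 3(0) + 3(-6) = -16 ✓
  (2) 0 = 2 × 0, remainder 0 ✓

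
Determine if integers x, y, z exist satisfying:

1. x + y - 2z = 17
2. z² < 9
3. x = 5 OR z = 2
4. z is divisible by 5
Yes

Take x = 5, y = 12, z = 0. Substituting into each constraint:
  (1) 5 + 12 - 2(0) = 17 ✓
  (2) z² = (0)² = 0, and 0 < 9 ✓
  (3) x = 5, target 5 ✓ (first branch holds)
  (4) 0 = 5 × 0, remainder 0 ✓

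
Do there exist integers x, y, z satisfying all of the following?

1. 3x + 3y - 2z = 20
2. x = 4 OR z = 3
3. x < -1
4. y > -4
No

A contradictory subset is {3x + 3y - 2z = 20, x = 4 OR z = 3, x < -1}. No integer assignment can satisfy these jointly:

  - 3x + 3y - 2z = 20: is a linear equation tying the variables together
  - x = 4 OR z = 3: forces a choice: either x = 4 or z = 3
  - x < -1: bounds one variable relative to a constant

Split on the disjunction (x = 4 OR z = 3):
  • If x = 4: this contradicts the bound x ≤ -2.
  • If z = 3: with z = 3, every remaining term of the linear equation is divisible by 3, so the left side is ≡ 0 (mod 3); but the right side 26 ≡ 2 (mod 3). No integers can satisfy it.
Both branches are infeasible, so the system has no integer solution.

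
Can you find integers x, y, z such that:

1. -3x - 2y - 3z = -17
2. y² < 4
Yes

Take x = 0, y = 1, z = 5. Substituting into each constraint:
  (1) -3(0) - 2(1) - 3(5) = -17 ✓
  (2) y² = (1)² = 1, and 1 < 4 ✓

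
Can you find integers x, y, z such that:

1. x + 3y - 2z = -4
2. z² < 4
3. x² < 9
Yes

Take x = 2, y = -2, z = 0. Substituting into each constraint:
  (1) 2 + 3(-2) - 2(0) = -4 ✓
  (2) z² = (0)² = 0, and 0 < 4 ✓
  (3) x² = (2)² = 4, and 4 < 9 ✓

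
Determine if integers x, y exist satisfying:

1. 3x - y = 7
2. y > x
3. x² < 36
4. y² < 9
No

A contradictory subset is {3x - y = 7, y > x, y² < 9}. No integer assignment can satisfy these jointly:

  - 3x - y = 7: is a linear equation tying the variables together
  - y > x: bounds one variable relative to another variable
  - y² < 9: restricts y to |y| ≤ 2

Propagating the comparison: x < y and y ≤ 2 give x ≤ 1. Range argument: with x ∈ [−∞, 1], y ∈ [-2, 2], the left side of the equation is at most 5, but the right side is 7 > 5. No integer solution exists.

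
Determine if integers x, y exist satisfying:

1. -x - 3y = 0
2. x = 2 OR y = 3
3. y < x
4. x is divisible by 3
No

A contradictory subset is {-x - 3y = 0, x = 2 OR y = 3, y < x}. No integer assignment can satisfy these jointly:

  - -x - 3y = 0: is a linear equation tying the variables together
  - x = 2 OR y = 3: forces a choice: either x = 2 or y = 3
  - y < x: bounds one variable relative to another variable

Split on the disjunction (x = 2 OR y = 3):
  • If x = 2: with x = 2, every remaining term of the linear equation is divisible by 3, so the left side is ≡ 0 (mod 3); but the right side 2 ≡ 2 (mod 3). No integers can satisfy it.
  • If y = 3: the equation forces x = -9, giving (y, x) = (3, -9), which violates x > y.
Both branches are infeasible, so the system has no integer solution.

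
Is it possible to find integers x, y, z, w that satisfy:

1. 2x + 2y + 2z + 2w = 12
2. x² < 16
Yes

Take x = 0, y = 0, z = 6, w = 0. Substituting into each constraint:
  (1) 2(0) + 2(0) + 2(6) + 2(0) = 12 ✓
  (2) x² = (0)² = 0, and 0 < 16 ✓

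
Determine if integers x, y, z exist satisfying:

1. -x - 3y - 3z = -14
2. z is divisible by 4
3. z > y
Yes

Take x = 17, y = -1, z = 0. Substituting into each constraint:
  (1) (-17) - 3(-1) - 3(0) = -14 ✓
  (2) 0 = 4 × 0, remainder 0 ✓
  (3) 0 > -1 ✓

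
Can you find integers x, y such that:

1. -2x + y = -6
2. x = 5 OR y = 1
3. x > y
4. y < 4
No

A contradictory subset is {-2x + y = -6, x = 5 OR y = 1, y < 4}. No integer assignment can satisfy these jointly:

  - -2x + y = -6: is a linear equation tying the variables together
  - x = 5 OR y = 1: forces a choice: either x = 5 or y = 1
  - y < 4: bounds one variable relative to a constant

Split on the disjunction (x = 5 OR y = 1):
  • If x = 5: the equation forces y = 4, which contradicts the bound y ≤ 3.
  • If y = 1: with y = 1, every remaining term of the linear equation is divisible by 2, so the left side is ≡ 0 (mod 2); but the right side -7 ≡ 1 (mod 2). No integers can satisfy it.
Both branches are infeasible, so the system has no integer solution.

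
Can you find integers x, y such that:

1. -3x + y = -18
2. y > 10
Yes

Take x = 10, y = 12. Substituting into each constraint:
  (1) -3(10) + 12 = -18 ✓
  (2) 12 > 10 ✓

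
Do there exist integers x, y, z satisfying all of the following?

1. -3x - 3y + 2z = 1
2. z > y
Yes

Take x = 0, y = 1, z = 2. Substituting into each constraint:
  (1) -3(0) - 3(1) + 2(2) = 1 ✓
  (2) 2 > 1 ✓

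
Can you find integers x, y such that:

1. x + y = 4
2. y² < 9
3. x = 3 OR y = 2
Yes

Take x = 2, y = 2. Substituting into each constraint:
  (1) 2 + 2 = 4 ✓
  (2) y² = (2)² = 4, and 4 < 9 ✓
  (3) y = 2, target 2 ✓ (second branch holds)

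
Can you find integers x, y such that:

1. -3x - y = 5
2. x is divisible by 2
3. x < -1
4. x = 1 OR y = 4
No

The full constraint system is jointly infeasible over the integers. Each constraint and what it forces:

  - -3x - y = 5: is a linear equation tying the variables together
  - x is divisible by 2: restricts x to multiples of 2
  - x < -1: bounds one variable relative to a constant
  - x = 1 OR y = 4: forces a choice: either x = 1 or y = 4

Split on the disjunction (x = 1 OR y = 4):
  • If x = 1: this contradicts the divisibility constraint — 1 is not a multiple of 2.
  • If y = 4: with y = 4, writing x = 2x', every remaining term of the linear equation is divisible by 6, so the left side is ≡ 0 (mod 6); but the right side 9 ≡ 3 (mod 6). No integers can satisfy it.
Both branches are infeasible, so the system has no integer solution.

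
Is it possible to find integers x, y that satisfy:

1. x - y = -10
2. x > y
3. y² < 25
No

A contradictory subset is {x - y = -10, x > y}. No integer assignment can satisfy these jointly:

  - x - y = -10: is a linear equation tying the variables together
  - x > y: bounds one variable relative to another variable

From the equation, x − y = -10, i.e. x − y = -10; but x > y requires x − y ≥ 1. Contradiction.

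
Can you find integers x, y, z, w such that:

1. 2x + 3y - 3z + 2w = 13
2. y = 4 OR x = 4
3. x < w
Yes

Take x = 4, y = 3, z = 6, w = 7. Substituting into each constraint:
  (1) 2(4) + 3(3) - 3(6) + 2(7) = 13 ✓
  (2) x = 4, target 4 ✓ (second branch holds)
  (3) 4 < 7 ✓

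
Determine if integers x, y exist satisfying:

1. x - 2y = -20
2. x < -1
Yes

Take x = -2, y = 9. Substituting into each constraint:
  (1) (-2) - 2(9) = -20 ✓
  (2) -2 < -1 ✓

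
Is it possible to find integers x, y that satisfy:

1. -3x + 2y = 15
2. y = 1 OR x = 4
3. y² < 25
No

A contradictory subset is {-3x + 2y = 15, y = 1 OR x = 4}. No integer assignment can satisfy these jointly:

  - -3x + 2y = 15: is a linear equation tying the variables together
  - y = 1 OR x = 4: forces a choice: either y = 1 or x = 4

Split on the disjunction (y = 1 OR x = 4):
  • If y = 1: with y = 1, every remaining term of the linear equation is divisible by 3, so the left side is ≡ 0 (mod 3); but the right side 13 ≡ 1 (mod 3). No integers can satisfy it.
  • If x = 4: with x = 4, every remaining term of the linear equation is divisible by 2, so the left side is ≡ 0 (mod 2); but the right side 27 ≡ 1 (mod 2). No integers can satisfy it.
Both branches are infeasible, so the system has no integer solution.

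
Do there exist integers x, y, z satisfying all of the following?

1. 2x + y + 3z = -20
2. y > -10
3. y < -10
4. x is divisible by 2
No

A contradictory subset is {y > -10, y < -10}. No integer assignment can satisfy these jointly:

  - y > -10: bounds one variable relative to a constant
  - y < -10: bounds one variable relative to a constant

Direct contradiction: the bounds on y require y ≥ -9 and y ≤ -11 simultaneously, which is empty.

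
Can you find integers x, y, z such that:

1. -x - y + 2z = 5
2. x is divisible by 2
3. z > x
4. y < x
Yes

Take x = 0, y = -3, z = 1. Substituting into each constraint:
  (1) 0 + 3 + 2(1) = 5 ✓
  (2) 0 = 2 × 0, remainder 0 ✓
  (3) 1 > 0 ✓
  (4) -3 < 0 ✓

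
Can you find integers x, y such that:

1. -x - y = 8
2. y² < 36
Yes

Take x = -8, y = 0. Substituting into each constraint:
  (1) 8 + 0 = 8 ✓
  (2) y² = (0)² = 0, and 0 < 36 ✓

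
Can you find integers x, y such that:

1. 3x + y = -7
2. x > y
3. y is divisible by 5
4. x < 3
Yes

Take x = 1, y = -10. Substituting into each constraint:
  (1) 3(1) + (-10) = -7 ✓
  (2) 1 > -10 ✓
  (3) -10 = 5 × -2, remainder 0 ✓
  (4) 1 < 3 ✓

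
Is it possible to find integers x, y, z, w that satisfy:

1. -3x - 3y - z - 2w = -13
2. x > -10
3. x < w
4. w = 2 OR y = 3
Yes

Take x = 1, y = 2, z = 0, w = 2. Substituting into each constraint:
  (1) -3(1) - 3(2) + 0 - 2(2) = -13 ✓
  (2) 1 > -10 ✓
  (3) 1 < 2 ✓
  (4) w = 2, target 2 ✓ (first branch holds)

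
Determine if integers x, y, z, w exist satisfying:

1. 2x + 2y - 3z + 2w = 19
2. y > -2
Yes

Take x = 11, y = 0, z = 1, w = 0. Substituting into each constraint:
  (1) 2(11) + 2(0) - 3(1) + 2(0) = 19 ✓
  (2) 0 > -2 ✓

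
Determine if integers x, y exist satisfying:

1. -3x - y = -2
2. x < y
Yes

Take x = 0, y = 2. Substituting into each constraint:
  (1) -3(0) + (-2) = -2 ✓
  (2) 0 < 2 ✓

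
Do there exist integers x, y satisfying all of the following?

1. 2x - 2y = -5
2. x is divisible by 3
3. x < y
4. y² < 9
No

Even the single constraint (2x - 2y = -5) is infeasible over the integers.

  - 2x - 2y = -5: every term on the left is divisible by 2, so the LHS ≡ 0 (mod 2), but the RHS -5 is not — no integer solution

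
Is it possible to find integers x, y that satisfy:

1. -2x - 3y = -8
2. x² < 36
Yes

Take x = 4, y = 0. Substituting into each constraint:
  (1) -2(4) - 3(0) = -8 ✓
  (2) x² = (4)² = 16, and 16 < 36 ✓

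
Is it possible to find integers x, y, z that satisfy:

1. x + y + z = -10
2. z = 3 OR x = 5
Yes

Take x = 5, y = -15, z = 0. Substituting into each constraint:
  (1) 5 + (-15) + 0 = -10 ✓
  (2) x = 5, target 5 ✓ (second branch holds)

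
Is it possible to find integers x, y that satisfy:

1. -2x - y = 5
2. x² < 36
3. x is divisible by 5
Yes

Take x = 0, y = -5. Substituting into each constraint:
  (1) -2(0) + 5 = 5 ✓
  (2) x² = (0)² = 0, and 0 < 36 ✓
  (3) 0 = 5 × 0, remainder 0 ✓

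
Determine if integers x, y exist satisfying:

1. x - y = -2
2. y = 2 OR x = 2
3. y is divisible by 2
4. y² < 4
No

A contradictory subset is {x - y = -2, y = 2 OR x = 2, y² < 4}. No integer assignment can satisfy these jointly:

  - x - y = -2: is a linear equation tying the variables together
  - y = 2 OR x = 2: forces a choice: either y = 2 or x = 2
  - y² < 4: restricts y to |y| ≤ 1

Split on the disjunction (y = 2 OR x = 2):
  • If y = 2: this contradicts y² < 4, which requires |y| ≤ 1.
  • If x = 2: the equation forces y = 4, but y² < 4 requires |y| ≤ 1.
Both branches are infeasible, so the system has no integer solution.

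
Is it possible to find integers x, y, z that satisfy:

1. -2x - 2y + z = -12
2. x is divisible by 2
Yes

Take x = 0, y = 0, z = -12. Substituting into each constraint:
  (1) -2(0) - 2(0) + (-12) = -12 ✓
  (2) 0 = 2 × 0, remainder 0 ✓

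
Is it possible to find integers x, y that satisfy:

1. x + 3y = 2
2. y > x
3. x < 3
Yes

Take x = -1, y = 1. Substituting into each constraint:
  (1) (-1) + 3(1) = 2 ✓
  (2) 1 > -1 ✓
  (3) -1 < 3 ✓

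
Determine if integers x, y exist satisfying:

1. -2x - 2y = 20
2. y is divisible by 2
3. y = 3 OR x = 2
Yes

Take x = 2, y = -12. Substituting into each constraint:
  (1) -2(2) - 2(-12) = 20 ✓
  (2) -12 = 2 × -6, remainder 0 ✓
  (3) x = 2, target 2 ✓ (second branch holds)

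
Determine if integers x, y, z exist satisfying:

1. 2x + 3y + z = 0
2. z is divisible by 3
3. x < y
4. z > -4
Yes

Take x = 0, y = 1, z = -3. Substituting into each constraint:
  (1) 2(0) + 3(1) + (-3) = 0 ✓
  (2) -3 = 3 × -1, remainder 0 ✓
  (3) 0 < 1 ✓
  (4) -3 > -4 ✓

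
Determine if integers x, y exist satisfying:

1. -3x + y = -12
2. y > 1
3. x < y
Yes

Take x = 7, y = 9. Substituting into each constraint:
  (1) -3(7) + 9 = -12 ✓
  (2) 9 > 1 ✓
  (3) 7 < 9 ✓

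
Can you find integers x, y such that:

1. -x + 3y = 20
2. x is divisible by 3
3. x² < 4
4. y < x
No

A contradictory subset is {-x + 3y = 20, x is divisible by 3}. No integer assignment can satisfy these jointly:

  - -x + 3y = 20: is a linear equation tying the variables together
  - x is divisible by 3: restricts x to multiples of 3

Modular obstruction: writing x = 3x', every remaining term of the linear equation is divisible by 3, so the left side is ≡ 0 (mod 3); but the right side 20 ≡ 2 (mod 3). No integers can satisfy it.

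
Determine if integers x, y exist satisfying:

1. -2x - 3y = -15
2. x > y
Yes

Take x = 6, y = 1. Substituting into each constraint:
  (1) -2(6) - 3(1) = -15 ✓
  (2) 6 > 1 ✓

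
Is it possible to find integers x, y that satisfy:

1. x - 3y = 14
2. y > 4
Yes

Take x = 29, y = 5. Substituting into each constraint:
  (1) 29 - 3(5) = 14 ✓
  (2) 5 > 4 ✓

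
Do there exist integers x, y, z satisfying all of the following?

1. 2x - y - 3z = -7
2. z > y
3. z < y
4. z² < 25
No

A contradictory subset is {z > y, z < y}. No integer assignment can satisfy these jointly:

  - z > y: bounds one variable relative to another variable
  - z < y: bounds one variable relative to another variable

Direct contradiction: z > y and y > z cannot both hold.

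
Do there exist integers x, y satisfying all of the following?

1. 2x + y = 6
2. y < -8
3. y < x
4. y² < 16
No

A contradictory subset is {y < -8, y² < 16}. No integer assignment can satisfy these jointly:

  - y < -8: bounds one variable relative to a constant
  - y² < 16: restricts y to |y| ≤ 3

Direct contradiction: the bounds on y require y ≥ -3 and y ≤ -9 simultaneously, which is empty.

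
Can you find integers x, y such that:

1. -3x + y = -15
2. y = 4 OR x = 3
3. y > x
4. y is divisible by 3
No

A contradictory subset is {-3x + y = -15, y = 4 OR x = 3, y > x}. No integer assignment can satisfy these jointly:

  - -3x + y = -15: is a linear equation tying the variables together
  - y = 4 OR x = 3: forces a choice: either y = 4 or x = 3
  - y > x: bounds one variable relative to another variable

Split on the disjunction (y = 4 OR x = 3):
  • If y = 4: with y = 4, every remaining term of the linear equation is divisible by 3, so the left side is ≡ 0 (mod 3); but the right side -19 ≡ 2 (mod 3). No integers can satisfy it.
  • If x = 3: the equation forces y = -6, giving (x, y) = (3, -6), which violates y > x.
Both branches are infeasible, so the system has no integer solution.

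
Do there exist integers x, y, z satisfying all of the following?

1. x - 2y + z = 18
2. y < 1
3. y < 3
Yes

Take x = 0, y = 0, z = 18. Substituting into each constraint:
  (1) 0 - 2(0) + 18 = 18 ✓
  (2) 0 < 1 ✓
  (3) 0 < 3 ✓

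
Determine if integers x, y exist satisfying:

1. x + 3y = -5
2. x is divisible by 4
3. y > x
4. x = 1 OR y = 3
No

The full constraint system is jointly infeasible over the integers. Each constraint and what it forces:

  - x + 3y = -5: is a linear equation tying the variables together
  - x is divisible by 4: restricts x to multiples of 4
  - y > x: bounds one variable relative to another variable
  - x = 1 OR y = 3: forces a choice: either x = 1 or y = 3

Split on the disjunction (x = 1 OR y = 3):
  • If x = 1: this contradicts the divisibility constraint — 1 is not a multiple of 4.
  • If y = 3: with y = 3, writing x = 4x', every remaining term of the linear equation is divisible by 4, so the left side is ≡ 0 (mod 4); but the right side -14 ≡ 2 (mod 4). No integers can satisfy it.
Both branches are infeasible, so the system has no integer solution.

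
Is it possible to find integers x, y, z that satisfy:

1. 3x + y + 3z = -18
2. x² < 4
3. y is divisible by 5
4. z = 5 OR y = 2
Yes

Take x = -1, y = -30, z = 5. Substituting into each constraint:
  (1) 3(-1) + (-30) + 3(5) = -18 ✓
  (2) x² = (-1)² = 1, and 1 < 4 ✓
  (3) -30 = 5 × -6, remainder 0 ✓
  (4) z = 5, target 5 ✓ (first branch holds)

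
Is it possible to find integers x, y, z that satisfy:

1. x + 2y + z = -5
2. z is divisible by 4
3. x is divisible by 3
Yes

Take x = 3, y = -2, z = -4. Substituting into each constraint:
  (1) 3 + 2(-2) + (-4) = -5 ✓
  (2) -4 = 4 × -1, remainder 0 ✓
  (3) 3 = 3 × 1, remainder 0 ✓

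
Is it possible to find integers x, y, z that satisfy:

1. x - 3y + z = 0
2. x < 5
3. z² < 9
Yes

Take x = 0, y = 0, z = 0. Substituting into each constraint:
  (1) 0 - 3(0) + 0 = 0 ✓
  (2) 0 < 5 ✓
  (3) z² = (0)² = 0, and 0 < 9 ✓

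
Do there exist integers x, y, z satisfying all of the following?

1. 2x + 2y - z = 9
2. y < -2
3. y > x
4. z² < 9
No

The full constraint system is jointly infeasible over the integers. Each constraint and what it forces:

  - 2x + 2y - z = 9: is a linear equation tying the variables together
  - y < -2: bounds one variable relative to a constant
  - y > x: bounds one variable relative to another variable
  - z² < 9: restricts z to |z| ≤ 2

Propagating the comparison: x < y and y ≤ -3 give x ≤ -4. Range argument: with x ∈ [−∞, -4], y ∈ [−∞, -3], z ∈ [-2, 2], the left side of the equation is at most -12, but the right side is 9 > -12. No integer solution exists.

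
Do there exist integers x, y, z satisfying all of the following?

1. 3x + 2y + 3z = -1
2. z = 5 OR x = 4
Yes

Take x = 4, y = -8, z = 1. Substituting into each constraint:
  (1) 3(4) + 2(-8) + 3(1) = -1 ✓
  (2) x = 4, target 4 ✓ (second branch holds)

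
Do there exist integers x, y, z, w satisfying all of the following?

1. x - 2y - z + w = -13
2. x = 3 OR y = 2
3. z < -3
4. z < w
Yes

Take x = 3, y = 9, z = -4, w = -2. Substituting into each constraint:
  (1) 3 - 2(9) + 4 + (-2) = -13 ✓
  (2) x = 3, target 3 ✓ (first branch holds)
  (3) -4 < -3 ✓
  (4) -4 < -2 ✓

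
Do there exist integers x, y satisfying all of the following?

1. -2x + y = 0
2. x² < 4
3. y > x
Yes

Take x = 1, y = 2. Substituting into each constraint:
  (1) -2(1) + 2 = 0 ✓
  (2) x² = (1)² = 1, and 1 < 4 ✓
  (3) 2 > 1 ✓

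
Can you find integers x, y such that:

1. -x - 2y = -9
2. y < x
Yes

Take x = 9, y = 0. Substituting into each constraint:
  (1) (-9) - 2(0) = -9 ✓
  (2) 0 < 9 ✓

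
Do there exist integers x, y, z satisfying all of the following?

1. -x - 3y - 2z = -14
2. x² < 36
Yes

Take x = 2, y = 4, z = 0. Substituting into each constraint:
  (1) (-2) - 3(4) - 2(0) = -14 ✓
  (2) x² = (2)² = 4, and 4 < 36 ✓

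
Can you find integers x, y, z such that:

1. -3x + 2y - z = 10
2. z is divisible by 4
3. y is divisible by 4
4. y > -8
Yes

Take x = -6, y = 0, z = 8. Substituting into each constraint:
  (1) -3(-6) + 2(0) + (-8) = 10 ✓
  (2) 8 = 4 × 2, remainder 0 ✓
  (3) 0 = 4 × 0, remainder 0 ✓
  (4) 0 > -8 ✓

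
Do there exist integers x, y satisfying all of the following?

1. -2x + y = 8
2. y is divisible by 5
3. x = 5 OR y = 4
No

The full constraint system is jointly infeasible over the integers. Each constraint and what it forces:

  - -2x + y = 8: is a linear equation tying the variables together
  - y is divisible by 5: restricts y to multiples of 5
  - x = 5 OR y = 4: forces a choice: either x = 5 or y = 4

Split on the disjunction (x = 5 OR y = 4):
  • If x = 5: with x = 5, writing y = 5y', every remaining term of the linear equation is divisible by 5, so the left side is ≡ 0 (mod 5); but the right side 18 ≡ 3 (mod 5). No integers can satisfy it.
  • If y = 4: this contradicts the divisibility constraint — 4 is not a multiple of 5.
Both branches are infeasible, so the system has no integer solution.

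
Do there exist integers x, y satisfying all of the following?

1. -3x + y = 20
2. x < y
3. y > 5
Yes

Take x = 0, y = 20. Substituting into each constraint:
  (1) -3(0) + 20 = 20 ✓
  (2) 0 < 20 ✓
  (3) 20 > 5 ✓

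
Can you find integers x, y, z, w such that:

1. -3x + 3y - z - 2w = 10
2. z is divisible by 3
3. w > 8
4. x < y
Yes

Take x = 0, y = 1, z = -27, w = 10. Substituting into each constraint:
  (1) -3(0) + 3(1) + 27 - 2(10) = 10 ✓
  (2) -27 = 3 × -9, remainder 0 ✓
  (3) 10 > 8 ✓
  (4) 0 < 1 ✓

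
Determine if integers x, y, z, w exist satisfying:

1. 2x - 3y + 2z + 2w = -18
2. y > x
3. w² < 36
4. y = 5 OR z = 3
Yes

Take x = 19, y = 20, z = 3, w = -1. Substituting into each constraint:
  (1) 2(19) - 3(20) + 2(3) + 2(-1) = -18 ✓
  (2) 20 > 19 ✓
  (3) w² = (-1)² = 1, and 1 < 36 ✓
  (4) z = 3, target 3 ✓ (second branch holds)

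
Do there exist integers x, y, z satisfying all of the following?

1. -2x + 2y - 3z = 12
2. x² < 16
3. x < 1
Yes

Take x = 0, y = 0, z = -4. Substituting into each constraint:
  (1) -2(0) + 2(0) - 3(-4) = 12 ✓
  (2) x² = (0)² = 0, and 0 < 16 ✓
  (3) 0 < 1 ✓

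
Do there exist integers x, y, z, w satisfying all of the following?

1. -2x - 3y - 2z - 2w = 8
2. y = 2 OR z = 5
Yes

Take x = 0, y = 2, z = -7, w = 0. Substituting into each constraint:
  (1) -2(0) - 3(2) - 2(-7) - 2(0) = 8 ✓
  (2) y = 2, target 2 ✓ (first branch holds)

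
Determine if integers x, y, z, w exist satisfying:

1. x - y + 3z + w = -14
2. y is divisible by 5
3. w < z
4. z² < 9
Yes

Take x = -17, y = 0, z = 1, w = 0. Substituting into each constraint:
  (1) (-17) + 0 + 3(1) + 0 = -14 ✓
  (2) 0 = 5 × 0, remainder 0 ✓
  (3) 0 < 1 ✓
  (4) z² = (1)² = 1, and 1 < 9 ✓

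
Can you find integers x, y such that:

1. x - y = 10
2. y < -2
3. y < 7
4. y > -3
No

A contradictory subset is {y < -2, y > -3}. No integer assignment can satisfy these jointly:

  - y < -2: bounds one variable relative to a constant
  - y > -3: bounds one variable relative to a constant

Direct contradiction: the bounds on y require y ≥ -2 and y ≤ -3 simultaneously, which is empty.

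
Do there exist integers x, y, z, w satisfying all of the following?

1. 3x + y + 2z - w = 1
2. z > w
Yes

Take x = 0, y = 0, z = 0, w = -1. Substituting into each constraint:
  (1) 3(0) + 0 + 2(0) + 1 = 1 ✓
  (2) 0 > -1 ✓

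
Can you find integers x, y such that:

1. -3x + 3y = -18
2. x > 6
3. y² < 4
Yes

Take x = 7, y = 1. Substituting into each constraint:
  (1) -3(7) + 3(1) = -18 ✓
  (2) 7 > 6 ✓
  (3) y² = (1)² = 1, and 1 < 4 ✓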